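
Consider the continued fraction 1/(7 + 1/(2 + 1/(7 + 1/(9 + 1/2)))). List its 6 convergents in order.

Using the convergent recurrence p_i = a_i*p_{i-1} + p_{i-2}, q_i = a_i*q_{i-1} + q_{i-2} with p_{-2}=0, p_{-1}=1, q_{-2}=1, q_{-1}=0:
  i=0: a_0=0, p_0 = 0*1 + 0 = 0, q_0 = 0*0 + 1 = 1.
  i=1: a_1=7, p_1 = 7*0 + 1 = 1, q_1 = 7*1 + 0 = 7.
  i=2: a_2=2, p_2 = 2*1 + 0 = 2, q_2 = 2*7 + 1 = 15.
  i=3: a_3=7, p_3 = 7*2 + 1 = 15, q_3 = 7*15 + 7 = 112.
  i=4: a_4=9, p_4 = 9*15 + 2 = 137, q_4 = 9*112 + 15 = 1023.
  i=5: a_5=2, p_5 = 2*137 + 15 = 289, q_5 = 2*1023 + 112 = 2158.

0/1, 1/7, 2/15, 15/112, 137/1023, 289/2158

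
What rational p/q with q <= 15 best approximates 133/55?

Expand x = 133/55 as a continued fraction with the Euclidean algorithm:
  133 = 2*55 + 23, so a_0 = 2.
  55 = 2*23 + 9, so a_1 = 2.
  23 = 2*9 + 5, so a_2 = 2.
  9 = 1*5 + 4, so a_3 = 1.
  5 = 1*4 + 1, so a_4 = 1.
  4 = 4*1 + 0, so a_5 = 4.
so x = [2; 2, 2, 1, 1, 4].
Convergents (p_i = a_i*p_{i-1} + p_{i-2}, q_i = a_i*q_{i-1} + q_{i-2} with p_{-2}=0, p_{-1}=1, q_{-2}=1, q_{-1}=0), until the denominator exceeds 15:
  i=0: a_0=2, p_0 = 2*1 + 0 = 2, q_0 = 2*0 + 1 = 1.
  i=1: a_1=2, p_1 = 2*2 + 1 = 5, q_1 = 2*1 + 0 = 2.
  i=2: a_2=2, p_2 = 2*5 + 2 = 12, q_2 = 2*2 + 1 = 5.
  i=3: a_3=1, p_3 = 1*12 + 5 = 17, q_3 = 1*5 + 2 = 7.
  i=4: a_4=1, p_4 = 1*17 + 12 = 29, q_4 = 1*7 + 5 = 12.
  i=5: a_5=4, p_5 = 4*29 + 17 = 133, q_5 = 4*12 + 7 = 55.
q_5 = 55 > 15, so the last convergent with denominator <= 15 is p_4/q_4 = 29/12.
The closest fraction with denominator <= 15 is either p_4/q_4 or the intermediate fraction (k*p_4 + p_3)/(k*q_4 + q_3) with the largest k >= 1 whose denominator stays <= 15; these approach x as k grows, and every other convergent or intermediate fraction in range is farther away.
Largest k: floor((15 - q_3)/q_4) = floor((15 - 7)/12) = 0.
Since k = 0, no intermediate fraction beyond p_4/q_4 has denominator <= 15, so the convergent 29/12 is the closest (its error is |133*12 - 29*55|/(55*12) = 1/660).

29/12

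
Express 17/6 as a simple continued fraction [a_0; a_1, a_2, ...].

Run the Euclidean algorithm on 17 and 6; the successive quotients are the partial quotients a_0, a_1, ... (each step inverts the fractional part left over by the previous one):
  17 = 2*6 + 5, so a_0 = 2.
  6 = 1*5 + 1, so a_1 = 1.
  5 = 5*1 + 0, so a_2 = 5.
The remainder reaches 0 after 3 divisions, so the expansion has 3 partial quotients, read off in order.

[2; 1, 5]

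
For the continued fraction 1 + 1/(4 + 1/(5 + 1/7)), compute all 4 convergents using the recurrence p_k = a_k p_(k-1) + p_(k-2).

Using the convergent recurrence p_i = a_i*p_{i-1} + p_{i-2}, q_i = a_i*q_{i-1} + q_{i-2} with p_{-2}=0, p_{-1}=1, q_{-2}=1, q_{-1}=0:
  i=0: a_0=1, p_0 = 1*1 + 0 = 1, q_0 = 1*0 + 1 = 1.
  i=1: a_1=4, p_1 = 4*1 + 1 = 5, q_1 = 4*1 + 0 = 4.
  i=2: a_2=5, p_2 = 5*5 + 1 = 26, q_2 = 5*4 + 1 = 21.
  i=3: a_3=7, p_3 = 7*26 + 5 = 187, q_3 = 7*21 + 4 = 151.

1/1, 5/4, 26/21, 187/151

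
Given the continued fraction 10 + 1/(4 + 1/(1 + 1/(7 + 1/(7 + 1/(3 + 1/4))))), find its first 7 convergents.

Using the convergent recurrence p_i = a_i*p_{i-1} + p_{i-2}, q_i = a_i*q_{i-1} + q_{i-2} with p_{-2}=0, p_{-1}=1, q_{-2}=1, q_{-1}=0:
  i=0: a_0=10, p_0 = 10*1 + 0 = 10, q_0 = 10*0 + 1 = 1.
  i=1: a_1=4, p_1 = 4*10 + 1 = 41, q_1 = 4*1 + 0 = 4.
  i=2: a_2=1, p_2 = 1*41 + 10 = 51, q_2 = 1*4 + 1 = 5.
  i=3: a_3=7, p_3 = 7*51 + 41 = 398, q_3 = 7*5 + 4 = 39.
  i=4: a_4=7, p_4 = 7*398 + 51 = 2837, q_4 = 7*39 + 5 = 278.
  i=5: a_5=3, p_5 = 3*2837 + 398 = 8909, q_5 = 3*278 + 39 = 873.
  i=6: a_6=4, p_6 = 4*8909 + 2837 = 38473, q_6 = 4*873 + 278 = 3770.

10/1, 41/4, 51/5, 398/39, 2837/278, 8909/873, 38473/3770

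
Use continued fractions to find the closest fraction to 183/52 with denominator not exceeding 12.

7/2

Expand x = 183/52 as a continued fraction with the Euclidean algorithm:
  183 = 3*52 + 27, so a_0 = 3.
  52 = 1*27 + 25, so a_1 = 1.
  27 = 1*25 + 2, so a_2 = 1.
  25 = 12*2 + 1, so a_3 = 12.
  2 = 2*1 + 0, so a_4 = 2.
so x = [3; 1, 1, 12, 2].
Convergents (p_i = a_i*p_{i-1} + p_{i-2}, q_i = a_i*q_{i-1} + q_{i-2} with p_{-2}=0, p_{-1}=1, q_{-2}=1, q_{-1}=0), until the denominator exceeds 12:
  i=0: a_0=3, p_0 = 3*1 + 0 = 3, q_0 = 3*0 + 1 = 1.
  i=1: a_1=1, p_1 = 1*3 + 1 = 4, q_1 = 1*1 + 0 = 1.
  i=2: a_2=1, p_2 = 1*4 + 3 = 7, q_2 = 1*1 + 1 = 2.
  i=3: a_3=12, p_3 = 12*7 + 4 = 88, q_3 = 12*2 + 1 = 25.
q_3 = 25 > 12, so the last convergent with denominator <= 12 is p_2/q_2 = 7/2.
The closest fraction with denominator <= 12 is either p_2/q_2 or the intermediate fraction (k*p_2 + p_1)/(k*q_2 + q_1) with the largest k >= 1 whose denominator stays <= 12; these approach x as k grows, and every other convergent or intermediate fraction in range is farther away.
Largest k: floor((12 - q_1)/q_2) = floor((12 - 1)/2) = 5.
That gives (5*7 + 4)/(5*2 + 1) = 39/11.
Compare the errors: |x - 7/2| = |183*2 - 7*52|/(52*2) = 2/104, and |x - 39/11| = |183*11 - 39*52|/(52*11) = 15/572.
Cross-multiplying, 2*572 = 1144 < 1560 = 15*104, so 2/104 is smaller: the convergent 7/2 is closer to x than 39/11.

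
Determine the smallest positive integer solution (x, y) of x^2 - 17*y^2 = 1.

(x, y) = (33, 8)

First expand sqrt(17) as a continued fraction. With x_i = (sqrt(17) + m_i)/d_i and (m_0, d_0) = (0, 1): a_0 = floor(sqrt(17)) = 4, since 4^2 = 16 <= 17 < 25 = 5^2.
Iterate m_{i+1} = d_i*a_i - m_i, d_{i+1} = (17 - m_{i+1}^2)/d_i, a_{i+1} = floor((a_0 + m_{i+1})/d_{i+1}):
  m_1 = 1*4 - 0 = 4, d_1 = (17 - 4^2)/1 = 1/1 = 1, a_1 = floor((4 + 4)/1) = 8.
  m_2 = 1*8 - 4 = 4, d_2 = (17 - 4^2)/1 = 1/1 = 1: (m_2, d_2) = (m_1, d_1) = (4, 1), so from here the quotient a_1 repeats; the period length is 1.
So sqrt(17) = [4; (8)] with period length k = 1.
k is odd, so (p_{k-1}, q_{k-1}) only solves x^2 - 17y^2 = -1 and the fundamental solution of x^2 - 17y^2 = 1 is (p_{2k-1}, q_{2k-1}) = (p_1, q_1); compute convergents through index 1, running through the period twice.
Convergents (p_i = a_i*p_{i-1} + p_{i-2}, q_i = a_i*q_{i-1} + q_{i-2} with p_{-2}=0, p_{-1}=1, q_{-2}=1, q_{-1}=0):
  i=0: a_0=4, p_0 = 4*1 + 0 = 4, q_0 = 4*0 + 1 = 1.
  i=1: a_1=8, p_1 = 8*4 + 1 = 33, q_1 = 8*1 + 0 = 8.
Indeed p_0^2 - 17*q_0^2 = 16 - 17 = -1, not +1.
Check: 33^2 - 17*8^2 = 1089 - 1088 = 1, so (x, y) = (33, 8) solves the equation, and by the theorem it is the least positive solution.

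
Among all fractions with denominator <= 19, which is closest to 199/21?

180/19

Expand x = 199/21 as a continued fraction with the Euclidean algorithm:
  199 = 9*21 + 10, so a_0 = 9.
  21 = 2*10 + 1, so a_1 = 2.
  10 = 10*1 + 0, so a_2 = 10.
so x = [9; 2, 10].
Convergents (p_i = a_i*p_{i-1} + p_{i-2}, q_i = a_i*q_{i-1} + q_{i-2} with p_{-2}=0, p_{-1}=1, q_{-2}=1, q_{-1}=0), until the denominator exceeds 19:
  i=0: a_0=9, p_0 = 9*1 + 0 = 9, q_0 = 9*0 + 1 = 1.
  i=1: a_1=2, p_1 = 2*9 + 1 = 19, q_1 = 2*1 + 0 = 2.
  i=2: a_2=10, p_2 = 10*19 + 9 = 199, q_2 = 10*2 + 1 = 21.
q_2 = 21 > 19, so the last convergent with denominator <= 19 is p_1/q_1 = 19/2.
The closest fraction with denominator <= 19 is either p_1/q_1 or the intermediate fraction (k*p_1 + p_0)/(k*q_1 + q_0) with the largest k >= 1 whose denominator stays <= 19; these approach x as k grows, and every other convergent or intermediate fraction in range is farther away.
Largest k: floor((19 - q_0)/q_1) = floor((19 - 1)/2) = 9.
That gives (9*19 + 9)/(9*2 + 1) = 180/19.
Compare the errors: |x - 19/2| = |199*2 - 19*21|/(21*2) = 1/42, and |x - 180/19| = |199*19 - 180*21|/(21*19) = 1/399.
Cross-multiplying, 1*42 = 42 < 399 = 1*399, so 1/399 is smaller: the intermediate fraction 180/19 is closer to x than 19/2.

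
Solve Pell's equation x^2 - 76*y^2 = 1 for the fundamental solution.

First expand sqrt(76) as a continued fraction. With x_i = (sqrt(76) + m_i)/d_i and (m_0, d_0) = (0, 1): a_0 = floor(sqrt(76)) = 8, since 8^2 = 64 <= 76 < 81 = 9^2.
Iterate m_{i+1} = d_i*a_i - m_i, d_{i+1} = (76 - m_{i+1}^2)/d_i, a_{i+1} = floor((a_0 + m_{i+1})/d_{i+1}):
  m_1 = 1*8 - 0 = 8, d_1 = (76 - 8^2)/1 = 12/1 = 12, a_1 = floor((8 + 8)/12) = 1.
  m_2 = 12*1 - 8 = 4, d_2 = (76 - 4^2)/12 = 60/12 = 5, a_2 = floor((8 + 4)/5) = 2.
  m_3 = 5*2 - 4 = 6, d_3 = (76 - 6^2)/5 = 40/5 = 8, a_3 = floor((8 + 6)/8) = 1.
  m_4 = 8*1 - 6 = 2, d_4 = (76 - 2^2)/8 = 72/8 = 9, a_4 = floor((8 + 2)/9) = 1.
  m_5 = 9*1 - 2 = 7, d_5 = (76 - 7^2)/9 = 27/9 = 3, a_5 = floor((8 + 7)/3) = 5.
  m_6 = 3*5 - 7 = 8, d_6 = (76 - 8^2)/3 = 12/3 = 4, a_6 = floor((8 + 8)/4) = 4.
  m_7 = 4*4 - 8 = 8, d_7 = (76 - 8^2)/4 = 12/4 = 3, a_7 = floor((8 + 8)/3) = 5.
  m_8 = 3*5 - 8 = 7, d_8 = (76 - 7^2)/3 = 27/3 = 9, a_8 = floor((8 + 7)/9) = 1.
  m_9 = 9*1 - 7 = 2, d_9 = (76 - 2^2)/9 = 72/9 = 8, a_9 = floor((8 + 2)/8) = 1.
  m_10 = 8*1 - 2 = 6, d_10 = (76 - 6^2)/8 = 40/8 = 5, a_10 = floor((8 + 6)/5) = 2.
  m_11 = 5*2 - 6 = 4, d_11 = (76 - 4^2)/5 = 60/5 = 12, a_11 = floor((8 + 4)/12) = 1.
  m_12 = 12*1 - 4 = 8, d_12 = (76 - 8^2)/12 = 12/12 = 1, a_12 = floor((8 + 8)/1) = 16.
  m_13 = 1*16 - 8 = 8, d_13 = (76 - 8^2)/1 = 12/1 = 12: (m_13, d_13) = (m_1, d_1) = (8, 12), so from here the quotients repeat a_1, ..., a_12; the period length is 12.
So sqrt(76) = [8; (1, 2, 1, 1, 5, 4, 5, 1, 1, 2, 1, 16)] with period length k = 12.
k is even, so the fundamental solution of x^2 - 76y^2 = 1 is (p_{k-1}, q_{k-1}) = (p_11, q_11); compute convergents through index 11.
Convergents (p_i = a_i*p_{i-1} + p_{i-2}, q_i = a_i*q_{i-1} + q_{i-2} with p_{-2}=0, p_{-1}=1, q_{-2}=1, q_{-1}=0):
  i=0: a_0=8, p_0 = 8*1 + 0 = 8, q_0 = 8*0 + 1 = 1.
  i=1: a_1=1, p_1 = 1*8 + 1 = 9, q_1 = 1*1 + 0 = 1.
  i=2: a_2=2, p_2 = 2*9 + 8 = 26, q_2 = 2*1 + 1 = 3.
  i=3: a_3=1, p_3 = 1*26 + 9 = 35, q_3 = 1*3 + 1 = 4.
  i=4: a_4=1, p_4 = 1*35 + 26 = 61, q_4 = 1*4 + 3 = 7.
  i=5: a_5=5, p_5 = 5*61 + 35 = 340, q_5 = 5*7 + 4 = 39.
  i=6: a_6=4, p_6 = 4*340 + 61 = 1421, q_6 = 4*39 + 7 = 163.
  i=7: a_7=5, p_7 = 5*1421 + 340 = 7445, q_7 = 5*163 + 39 = 854.
  i=8: a_8=1, p_8 = 1*7445 + 1421 = 8866, q_8 = 1*854 + 163 = 1017.
  i=9: a_9=1, p_9 = 1*8866 + 7445 = 16311, q_9 = 1*1017 + 854 = 1871.
  i=10: a_10=2, p_10 = 2*16311 + 8866 = 41488, q_10 = 2*1871 + 1017 = 4759.
  i=11: a_11=1, p_11 = 1*41488 + 16311 = 57799, q_11 = 1*4759 + 1871 = 6630.
Check: 57799^2 - 76*6630^2 = 3340724401 - 3340724400 = 1, so (x, y) = (57799, 6630) solves the equation, and by the theorem it is the least positive solution.

(x, y) = (57799, 6630)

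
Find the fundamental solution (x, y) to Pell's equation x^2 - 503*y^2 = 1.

(x, y) = (24648, 1099)

First expand sqrt(503) as a continued fraction. With x_i = (sqrt(503) + m_i)/d_i and (m_0, d_0) = (0, 1): a_0 = floor(sqrt(503)) = 22, since 22^2 = 484 <= 503 < 529 = 23^2.
Iterate m_{i+1} = d_i*a_i - m_i, d_{i+1} = (503 - m_{i+1}^2)/d_i, a_{i+1} = floor((a_0 + m_{i+1})/d_{i+1}):
  m_1 = 1*22 - 0 = 22, d_1 = (503 - 22^2)/1 = 19/1 = 19, a_1 = floor((22 + 22)/19) = 2.
  m_2 = 19*2 - 22 = 16, d_2 = (503 - 16^2)/19 = 247/19 = 13, a_2 = floor((22 + 16)/13) = 2.
  m_3 = 13*2 - 16 = 10, d_3 = (503 - 10^2)/13 = 403/13 = 31, a_3 = floor((22 + 10)/31) = 1.
  m_4 = 31*1 - 10 = 21, d_4 = (503 - 21^2)/31 = 62/31 = 2, a_4 = floor((22 + 21)/2) = 21.
  m_5 = 2*21 - 21 = 21, d_5 = (503 - 21^2)/2 = 62/2 = 31, a_5 = floor((22 + 21)/31) = 1.
  m_6 = 31*1 - 21 = 10, d_6 = (503 - 10^2)/31 = 403/31 = 13, a_6 = floor((22 + 10)/13) = 2.
  m_7 = 13*2 - 10 = 16, d_7 = (503 - 16^2)/13 = 247/13 = 19, a_7 = floor((22 + 16)/19) = 2.
  m_8 = 19*2 - 16 = 22, d_8 = (503 - 22^2)/19 = 19/19 = 1, a_8 = floor((22 + 22)/1) = 44.
  m_9 = 1*44 - 22 = 22, d_9 = (503 - 22^2)/1 = 19/1 = 19: (m_9, d_9) = (m_1, d_1) = (22, 19), so from here the quotients repeat a_1, ..., a_8; the period length is 8.
So sqrt(503) = [22; (2, 2, 1, 21, 1, 2, 2, 44)] with period length k = 8.
k is even, so the fundamental solution of x^2 - 503y^2 = 1 is (p_{k-1}, q_{k-1}) = (p_7, q_7); compute convergents through index 7.
Convergents (p_i = a_i*p_{i-1} + p_{i-2}, q_i = a_i*q_{i-1} + q_{i-2} with p_{-2}=0, p_{-1}=1, q_{-2}=1, q_{-1}=0):
  i=0: a_0=22, p_0 = 22*1 + 0 = 22, q_0 = 22*0 + 1 = 1.
  i=1: a_1=2, p_1 = 2*22 + 1 = 45, q_1 = 2*1 + 0 = 2.
  i=2: a_2=2, p_2 = 2*45 + 22 = 112, q_2 = 2*2 + 1 = 5.
  i=3: a_3=1, p_3 = 1*112 + 45 = 157, q_3 = 1*5 + 2 = 7.
  i=4: a_4=21, p_4 = 21*157 + 112 = 3409, q_4 = 21*7 + 5 = 152.
  i=5: a_5=1, p_5 = 1*3409 + 157 = 3566, q_5 = 1*152 + 7 = 159.
  i=6: a_6=2, p_6 = 2*3566 + 3409 = 10541, q_6 = 2*159 + 152 = 470.
  i=7: a_7=2, p_7 = 2*10541 + 3566 = 24648, q_7 = 2*470 + 159 = 1099.
Check: 24648^2 - 503*1099^2 = 607523904 - 607523903 = 1, so (x, y) = (24648, 1099) solves the equation, and by the theorem it is the least positive solution.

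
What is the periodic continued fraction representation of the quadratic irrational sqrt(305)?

Write x_i = (sqrt(305) + m_i)/d_i with (m_0, d_0) = (0, 1). a_0 = floor(sqrt(305)) = 17, since 17^2 = 289 <= 305 < 324 = 18^2.
Iterate m_{i+1} = d_i*a_i - m_i, d_{i+1} = (305 - m_{i+1}^2)/d_i, a_{i+1} = floor((a_0 + m_{i+1})/d_{i+1}):
  m_1 = 1*17 - 0 = 17, d_1 = (305 - 17^2)/1 = 16/1 = 16, a_1 = floor((17 + 17)/16) = 2.
  m_2 = 16*2 - 17 = 15, d_2 = (305 - 15^2)/16 = 80/16 = 5, a_2 = floor((17 + 15)/5) = 6.
  m_3 = 5*6 - 15 = 15, d_3 = (305 - 15^2)/5 = 80/5 = 16, a_3 = floor((17 + 15)/16) = 2.
  m_4 = 16*2 - 15 = 17, d_4 = (305 - 17^2)/16 = 16/16 = 1, a_4 = floor((17 + 17)/1) = 34.
  m_5 = 1*34 - 17 = 17, d_5 = (305 - 17^2)/1 = 16/1 = 16: (m_5, d_5) = (m_1, d_1) = (17, 16), so from here the quotients repeat a_1, ..., a_4; the period length is 4.
Hence the expansion of sqrt(305) is a_0 = 17 followed by the repeating block 2, 6, 2, 34 (period 4).

[17; (2, 6, 2, 34)]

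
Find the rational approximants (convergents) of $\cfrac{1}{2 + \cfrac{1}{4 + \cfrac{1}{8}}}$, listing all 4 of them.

0/1, 1/2, 4/9, 33/74

Using the convergent recurrence p_i = a_i*p_{i-1} + p_{i-2}, q_i = a_i*q_{i-1} + q_{i-2} with p_{-2}=0, p_{-1}=1, q_{-2}=1, q_{-1}=0:
  i=0: a_0=0, p_0 = 0*1 + 0 = 0, q_0 = 0*0 + 1 = 1.
  i=1: a_1=2, p_1 = 2*0 + 1 = 1, q_1 = 2*1 + 0 = 2.
  i=2: a_2=4, p_2 = 4*1 + 0 = 4, q_2 = 4*2 + 1 = 9.
  i=3: a_3=8, p_3 = 8*4 + 1 = 33, q_3 = 8*9 + 2 = 74.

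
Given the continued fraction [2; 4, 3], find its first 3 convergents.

Using the convergent recurrence p_i = a_i*p_{i-1} + p_{i-2}, q_i = a_i*q_{i-1} + q_{i-2} with p_{-2}=0, p_{-1}=1, q_{-2}=1, q_{-1}=0:
  i=0: a_0=2, p_0 = 2*1 + 0 = 2, q_0 = 2*0 + 1 = 1.
  i=1: a_1=4, p_1 = 4*2 + 1 = 9, q_1 = 4*1 + 0 = 4.
  i=2: a_2=3, p_2 = 3*9 + 2 = 29, q_2 = 3*4 + 1 = 13.

2/1, 9/4, 29/13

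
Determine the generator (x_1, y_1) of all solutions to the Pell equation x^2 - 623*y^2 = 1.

(x, y) = (624, 25)

First expand sqrt(623) as a continued fraction. With x_i = (sqrt(623) + m_i)/d_i and (m_0, d_0) = (0, 1): a_0 = floor(sqrt(623)) = 24, since 24^2 = 576 <= 623 < 625 = 25^2.
Iterate m_{i+1} = d_i*a_i - m_i, d_{i+1} = (623 - m_{i+1}^2)/d_i, a_{i+1} = floor((a_0 + m_{i+1})/d_{i+1}):
  m_1 = 1*24 - 0 = 24, d_1 = (623 - 24^2)/1 = 47/1 = 47, a_1 = floor((24 + 24)/47) = 1.
  m_2 = 47*1 - 24 = 23, d_2 = (623 - 23^2)/47 = 94/47 = 2, a_2 = floor((24 + 23)/2) = 23.
  m_3 = 2*23 - 23 = 23, d_3 = (623 - 23^2)/2 = 94/2 = 47, a_3 = floor((24 + 23)/47) = 1.
  m_4 = 47*1 - 23 = 24, d_4 = (623 - 24^2)/47 = 47/47 = 1, a_4 = floor((24 + 24)/1) = 48.
  m_5 = 1*48 - 24 = 24, d_5 = (623 - 24^2)/1 = 47/1 = 47: (m_5, d_5) = (m_1, d_1) = (24, 47), so from here the quotients repeat a_1, ..., a_4; the period length is 4.
So sqrt(623) = [24; (1, 23, 1, 48)] with period length k = 4.
k is even, so the fundamental solution of x^2 - 623y^2 = 1 is (p_{k-1}, q_{k-1}) = (p_3, q_3); compute convergents through index 3.
Convergents (p_i = a_i*p_{i-1} + p_{i-2}, q_i = a_i*q_{i-1} + q_{i-2} with p_{-2}=0, p_{-1}=1, q_{-2}=1, q_{-1}=0):
  i=0: a_0=24, p_0 = 24*1 + 0 = 24, q_0 = 24*0 + 1 = 1.
  i=1: a_1=1, p_1 = 1*24 + 1 = 25, q_1 = 1*1 + 0 = 1.
  i=2: a_2=23, p_2 = 23*25 + 24 = 599, q_2 = 23*1 + 1 = 24.
  i=3: a_3=1, p_3 = 1*599 + 25 = 624, q_3 = 1*24 + 1 = 25.
Check: 624^2 - 623*25^2 = 389376 - 389375 = 1, so (x, y) = (624, 25) solves the equation, and by the theorem it is the least positive solution.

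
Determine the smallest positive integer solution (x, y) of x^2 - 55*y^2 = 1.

(x, y) = (89, 12)

First expand sqrt(55) as a continued fraction. With x_i = (sqrt(55) + m_i)/d_i and (m_0, d_0) = (0, 1): a_0 = floor(sqrt(55)) = 7, since 7^2 = 49 <= 55 < 64 = 8^2.
Iterate m_{i+1} = d_i*a_i - m_i, d_{i+1} = (55 - m_{i+1}^2)/d_i, a_{i+1} = floor((a_0 + m_{i+1})/d_{i+1}):
  m_1 = 1*7 - 0 = 7, d_1 = (55 - 7^2)/1 = 6/1 = 6, a_1 = floor((7 + 7)/6) = 2.
  m_2 = 6*2 - 7 = 5, d_2 = (55 - 5^2)/6 = 30/6 = 5, a_2 = floor((7 + 5)/5) = 2.
  m_3 = 5*2 - 5 = 5, d_3 = (55 - 5^2)/5 = 30/5 = 6, a_3 = floor((7 + 5)/6) = 2.
  m_4 = 6*2 - 5 = 7, d_4 = (55 - 7^2)/6 = 6/6 = 1, a_4 = floor((7 + 7)/1) = 14.
  m_5 = 1*14 - 7 = 7, d_5 = (55 - 7^2)/1 = 6/1 = 6: (m_5, d_5) = (m_1, d_1) = (7, 6), so from here the quotients repeat a_1, ..., a_4; the period length is 4.
So sqrt(55) = [7; (2, 2, 2, 14)] with period length k = 4.
k is even, so the fundamental solution of x^2 - 55y^2 = 1 is (p_{k-1}, q_{k-1}) = (p_3, q_3); compute convergents through index 3.
Convergents (p_i = a_i*p_{i-1} + p_{i-2}, q_i = a_i*q_{i-1} + q_{i-2} with p_{-2}=0, p_{-1}=1, q_{-2}=1, q_{-1}=0):
  i=0: a_0=7, p_0 = 7*1 + 0 = 7, q_0 = 7*0 + 1 = 1.
  i=1: a_1=2, p_1 = 2*7 + 1 = 15, q_1 = 2*1 + 0 = 2.
  i=2: a_2=2, p_2 = 2*15 + 7 = 37, q_2 = 2*2 + 1 = 5.
  i=3: a_3=2, p_3 = 2*37 + 15 = 89, q_3 = 2*5 + 2 = 12.
Check: 89^2 - 55*12^2 = 7921 - 7920 = 1, so (x, y) = (89, 12) solves the equation, and by the theorem it is the least positive solution.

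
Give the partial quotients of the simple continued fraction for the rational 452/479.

[0; 1, 16, 1, 2, 1, 6]

Run the Euclidean algorithm on 452 and 479; the successive quotients are the partial quotients a_0, a_1, ... (each step inverts the fractional part left over by the previous one):
  452 = 0*479 + 452, so a_0 = 0.
  479 = 1*452 + 27, so a_1 = 1.
  452 = 16*27 + 20, so a_2 = 16.
  27 = 1*20 + 7, so a_3 = 1.
  20 = 2*7 + 6, so a_4 = 2.
  7 = 1*6 + 1, so a_5 = 1.
  6 = 6*1 + 0, so a_6 = 6.
The remainder reaches 0 after 7 divisions, so the expansion has 7 partial quotients, read off in order.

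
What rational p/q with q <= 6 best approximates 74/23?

Expand x = 74/23 as a continued fraction with the Euclidean algorithm:
  74 = 3*23 + 5, so a_0 = 3.
  23 = 4*5 + 3, so a_1 = 4.
  5 = 1*3 + 2, so a_2 = 1.
  3 = 1*2 + 1, so a_3 = 1.
  2 = 2*1 + 0, so a_4 = 2.
so x = [3; 4, 1, 1, 2].
Convergents (p_i = a_i*p_{i-1} + p_{i-2}, q_i = a_i*q_{i-1} + q_{i-2} with p_{-2}=0, p_{-1}=1, q_{-2}=1, q_{-1}=0), until the denominator exceeds 6:
  i=0: a_0=3, p_0 = 3*1 + 0 = 3, q_0 = 3*0 + 1 = 1.
  i=1: a_1=4, p_1 = 4*3 + 1 = 13, q_1 = 4*1 + 0 = 4.
  i=2: a_2=1, p_2 = 1*13 + 3 = 16, q_2 = 1*4 + 1 = 5.
  i=3: a_3=1, p_3 = 1*16 + 13 = 29, q_3 = 1*5 + 4 = 9.
q_3 = 9 > 6, so the last convergent with denominator <= 6 is p_2/q_2 = 16/5.
The closest fraction with denominator <= 6 is either p_2/q_2 or the intermediate fraction (k*p_2 + p_1)/(k*q_2 + q_1) with the largest k >= 1 whose denominator stays <= 6; these approach x as k grows, and every other convergent or intermediate fraction in range is farther away.
Largest k: floor((6 - q_1)/q_2) = floor((6 - 4)/5) = 0.
Since k = 0, no intermediate fraction beyond p_2/q_2 has denominator <= 6, so the convergent 16/5 is the closest (its error is |74*5 - 16*23|/(23*5) = 2/115).

16/5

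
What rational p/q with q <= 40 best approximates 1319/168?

212/27

Expand x = 1319/168 as a continued fraction with the Euclidean algorithm:
  1319 = 7*168 + 143, so a_0 = 7.
  168 = 1*143 + 25, so a_1 = 1.
  143 = 5*25 + 18, so a_2 = 5.
  25 = 1*18 + 7, so a_3 = 1.
  18 = 2*7 + 4, so a_4 = 2.
  7 = 1*4 + 3, so a_5 = 1.
  4 = 1*3 + 1, so a_6 = 1.
  3 = 3*1 + 0, so a_7 = 3.
so x = [7; 1, 5, 1, 2, 1, 1, 3].
Convergents (p_i = a_i*p_{i-1} + p_{i-2}, q_i = a_i*q_{i-1} + q_{i-2} with p_{-2}=0, p_{-1}=1, q_{-2}=1, q_{-1}=0), until the denominator exceeds 40:
  i=0: a_0=7, p_0 = 7*1 + 0 = 7, q_0 = 7*0 + 1 = 1.
  i=1: a_1=1, p_1 = 1*7 + 1 = 8, q_1 = 1*1 + 0 = 1.
  i=2: a_2=5, p_2 = 5*8 + 7 = 47, q_2 = 5*1 + 1 = 6.
  i=3: a_3=1, p_3 = 1*47 + 8 = 55, q_3 = 1*6 + 1 = 7.
  i=4: a_4=2, p_4 = 2*55 + 47 = 157, q_4 = 2*7 + 6 = 20.
  i=5: a_5=1, p_5 = 1*157 + 55 = 212, q_5 = 1*20 + 7 = 27.
  i=6: a_6=1, p_6 = 1*212 + 157 = 369, q_6 = 1*27 + 20 = 47.
q_6 = 47 > 40, so the last convergent with denominator <= 40 is p_5/q_5 = 212/27.
The closest fraction with denominator <= 40 is either p_5/q_5 or the intermediate fraction (k*p_5 + p_4)/(k*q_5 + q_4) with the largest k >= 1 whose denominator stays <= 40; these approach x as k grows, and every other convergent or intermediate fraction in range is farther away.
Largest k: floor((40 - q_4)/q_5) = floor((40 - 20)/27) = 0.
Since k = 0, no intermediate fraction beyond p_5/q_5 has denominator <= 40, so the convergent 212/27 is the closest (its error is |1319*27 - 212*168|/(168*27) = 3/4536).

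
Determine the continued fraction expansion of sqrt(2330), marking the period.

[48; (3, 1, 2, 2, 1, 3, 96)]

Write x_i = (sqrt(2330) + m_i)/d_i with (m_0, d_0) = (0, 1). a_0 = floor(sqrt(2330)) = 48, since 48^2 = 2304 <= 2330 < 2401 = 49^2.
Iterate m_{i+1} = d_i*a_i - m_i, d_{i+1} = (2330 - m_{i+1}^2)/d_i, a_{i+1} = floor((a_0 + m_{i+1})/d_{i+1}):
  m_1 = 1*48 - 0 = 48, d_1 = (2330 - 48^2)/1 = 26/1 = 26, a_1 = floor((48 + 48)/26) = 3.
  m_2 = 26*3 - 48 = 30, d_2 = (2330 - 30^2)/26 = 1430/26 = 55, a_2 = floor((48 + 30)/55) = 1.
  m_3 = 55*1 - 30 = 25, d_3 = (2330 - 25^2)/55 = 1705/55 = 31, a_3 = floor((48 + 25)/31) = 2.
  m_4 = 31*2 - 25 = 37, d_4 = (2330 - 37^2)/31 = 961/31 = 31, a_4 = floor((48 + 37)/31) = 2.
  m_5 = 31*2 - 37 = 25, d_5 = (2330 - 25^2)/31 = 1705/31 = 55, a_5 = floor((48 + 25)/55) = 1.
  m_6 = 55*1 - 25 = 30, d_6 = (2330 - 30^2)/55 = 1430/55 = 26, a_6 = floor((48 + 30)/26) = 3.
  m_7 = 26*3 - 30 = 48, d_7 = (2330 - 48^2)/26 = 26/26 = 1, a_7 = floor((48 + 48)/1) = 96.
  m_8 = 1*96 - 48 = 48, d_8 = (2330 - 48^2)/1 = 26/1 = 26: (m_8, d_8) = (m_1, d_1) = (48, 26), so from here the quotients repeat a_1, ..., a_7; the period length is 7.
Hence the expansion of sqrt(2330) is a_0 = 48 followed by the repeating block 3, 1, 2, 2, 1, 3, 96 (period 7).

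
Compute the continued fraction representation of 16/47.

[0; 2, 1, 15]

Run the Euclidean algorithm on 16 and 47; the successive quotients are the partial quotients a_0, a_1, ... (each step inverts the fractional part left over by the previous one):
  16 = 0*47 + 16, so a_0 = 0.
  47 = 2*16 + 15, so a_1 = 2.
  16 = 1*15 + 1, so a_2 = 1.
  15 = 15*1 + 0, so a_3 = 15.
The remainder reaches 0 after 4 divisions, so the expansion has 4 partial quotients, read off in order.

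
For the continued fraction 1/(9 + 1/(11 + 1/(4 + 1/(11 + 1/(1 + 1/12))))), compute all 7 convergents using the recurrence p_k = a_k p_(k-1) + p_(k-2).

Using the convergent recurrence p_i = a_i*p_{i-1} + p_{i-2}, q_i = a_i*q_{i-1} + q_{i-2} with p_{-2}=0, p_{-1}=1, q_{-2}=1, q_{-1}=0:
  i=0: a_0=0, p_0 = 0*1 + 0 = 0, q_0 = 0*0 + 1 = 1.
  i=1: a_1=9, p_1 = 9*0 + 1 = 1, q_1 = 9*1 + 0 = 9.
  i=2: a_2=11, p_2 = 11*1 + 0 = 11, q_2 = 11*9 + 1 = 100.
  i=3: a_3=4, p_3 = 4*11 + 1 = 45, q_3 = 4*100 + 9 = 409.
  i=4: a_4=11, p_4 = 11*45 + 11 = 506, q_4 = 11*409 + 100 = 4599.
  i=5: a_5=1, p_5 = 1*506 + 45 = 551, q_5 = 1*4599 + 409 = 5008.
  i=6: a_6=12, p_6 = 12*551 + 506 = 7118, q_6 = 12*5008 + 4599 = 64695.

0/1, 1/9, 11/100, 45/409, 506/4599, 551/5008, 7118/64695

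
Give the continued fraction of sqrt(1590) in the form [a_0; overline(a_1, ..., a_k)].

[39; overline(1, 6, 1, 78)]

Write x_i = (sqrt(1590) + m_i)/d_i with (m_0, d_0) = (0, 1). a_0 = floor(sqrt(1590)) = 39, since 39^2 = 1521 <= 1590 < 1600 = 40^2.
Iterate m_{i+1} = d_i*a_i - m_i, d_{i+1} = (1590 - m_{i+1}^2)/d_i, a_{i+1} = floor((a_0 + m_{i+1})/d_{i+1}):
  m_1 = 1*39 - 0 = 39, d_1 = (1590 - 39^2)/1 = 69/1 = 69, a_1 = floor((39 + 39)/69) = 1.
  m_2 = 69*1 - 39 = 30, d_2 = (1590 - 30^2)/69 = 690/69 = 10, a_2 = floor((39 + 30)/10) = 6.
  m_3 = 10*6 - 30 = 30, d_3 = (1590 - 30^2)/10 = 690/10 = 69, a_3 = floor((39 + 30)/69) = 1.
  m_4 = 69*1 - 30 = 39, d_4 = (1590 - 39^2)/69 = 69/69 = 1, a_4 = floor((39 + 39)/1) = 78.
  m_5 = 1*78 - 39 = 39, d_5 = (1590 - 39^2)/1 = 69/1 = 69: (m_5, d_5) = (m_1, d_1) = (39, 69), so from here the quotients repeat a_1, ..., a_4; the period length is 4.
Hence the expansion of sqrt(1590) is a_0 = 39 followed by the repeating block 1, 6, 1, 78 (period 4).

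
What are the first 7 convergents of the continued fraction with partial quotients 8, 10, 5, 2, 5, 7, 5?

Using the convergent recurrence p_i = a_i*p_{i-1} + p_{i-2}, q_i = a_i*q_{i-1} + q_{i-2} with p_{-2}=0, p_{-1}=1, q_{-2}=1, q_{-1}=0:
  i=0: a_0=8, p_0 = 8*1 + 0 = 8, q_0 = 8*0 + 1 = 1.
  i=1: a_1=10, p_1 = 10*8 + 1 = 81, q_1 = 10*1 + 0 = 10.
  i=2: a_2=5, p_2 = 5*81 + 8 = 413, q_2 = 5*10 + 1 = 51.
  i=3: a_3=2, p_3 = 2*413 + 81 = 907, q_3 = 2*51 + 10 = 112.
  i=4: a_4=5, p_4 = 5*907 + 413 = 4948, q_4 = 5*112 + 51 = 611.
  i=5: a_5=7, p_5 = 7*4948 + 907 = 35543, q_5 = 7*611 + 112 = 4389.
  i=6: a_6=5, p_6 = 5*35543 + 4948 = 182663, q_6 = 5*4389 + 611 = 22556.

8/1, 81/10, 413/51, 907/112, 4948/611, 35543/4389, 182663/22556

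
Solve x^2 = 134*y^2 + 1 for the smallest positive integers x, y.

First expand sqrt(134) as a continued fraction. With x_i = (sqrt(134) + m_i)/d_i and (m_0, d_0) = (0, 1): a_0 = floor(sqrt(134)) = 11, since 11^2 = 121 <= 134 < 144 = 12^2.
Iterate m_{i+1} = d_i*a_i - m_i, d_{i+1} = (134 - m_{i+1}^2)/d_i, a_{i+1} = floor((a_0 + m_{i+1})/d_{i+1}):
  m_1 = 1*11 - 0 = 11, d_1 = (134 - 11^2)/1 = 13/1 = 13, a_1 = floor((11 + 11)/13) = 1.
  m_2 = 13*1 - 11 = 2, d_2 = (134 - 2^2)/13 = 130/13 = 10, a_2 = floor((11 + 2)/10) = 1.
  m_3 = 10*1 - 2 = 8, d_3 = (134 - 8^2)/10 = 70/10 = 7, a_3 = floor((11 + 8)/7) = 2.
  m_4 = 7*2 - 8 = 6, d_4 = (134 - 6^2)/7 = 98/7 = 14, a_4 = floor((11 + 6)/14) = 1.
  m_5 = 14*1 - 6 = 8, d_5 = (134 - 8^2)/14 = 70/14 = 5, a_5 = floor((11 + 8)/5) = 3.
  m_6 = 5*3 - 8 = 7, d_6 = (134 - 7^2)/5 = 85/5 = 17, a_6 = floor((11 + 7)/17) = 1.
  m_7 = 17*1 - 7 = 10, d_7 = (134 - 10^2)/17 = 34/17 = 2, a_7 = floor((11 + 10)/2) = 10.
  m_8 = 2*10 - 10 = 10, d_8 = (134 - 10^2)/2 = 34/2 = 17, a_8 = floor((11 + 10)/17) = 1.
  m_9 = 17*1 - 10 = 7, d_9 = (134 - 7^2)/17 = 85/17 = 5, a_9 = floor((11 + 7)/5) = 3.
  m_10 = 5*3 - 7 = 8, d_10 = (134 - 8^2)/5 = 70/5 = 14, a_10 = floor((11 + 8)/14) = 1.
  m_11 = 14*1 - 8 = 6, d_11 = (134 - 6^2)/14 = 98/14 = 7, a_11 = floor((11 + 6)/7) = 2.
  m_12 = 7*2 - 6 = 8, d_12 = (134 - 8^2)/7 = 70/7 = 10, a_12 = floor((11 + 8)/10) = 1.
  m_13 = 10*1 - 8 = 2, d_13 = (134 - 2^2)/10 = 130/10 = 13, a_13 = floor((11 + 2)/13) = 1.
  m_14 = 13*1 - 2 = 11, d_14 = (134 - 11^2)/13 = 13/13 = 1, a_14 = floor((11 + 11)/1) = 22.
  m_15 = 1*22 - 11 = 11, d_15 = (134 - 11^2)/1 = 13/1 = 13: (m_15, d_15) = (m_1, d_1) = (11, 13), so from here the quotients repeat a_1, ..., a_14; the period length is 14.
So sqrt(134) = [11; (1, 1, 2, 1, 3, 1, 10, 1, 3, 1, 2, 1, 1, 22)] with period length k = 14.
k is even, so the fundamental solution of x^2 - 134y^2 = 1 is (p_{k-1}, q_{k-1}) = (p_13, q_13); compute convergents through index 13.
Convergents (p_i = a_i*p_{i-1} + p_{i-2}, q_i = a_i*q_{i-1} + q_{i-2} with p_{-2}=0, p_{-1}=1, q_{-2}=1, q_{-1}=0):
  i=0: a_0=11, p_0 = 11*1 + 0 = 11, q_0 = 11*0 + 1 = 1.
  i=1: a_1=1, p_1 = 1*11 + 1 = 12, q_1 = 1*1 + 0 = 1.
  i=2: a_2=1, p_2 = 1*12 + 11 = 23, q_2 = 1*1 + 1 = 2.
  i=3: a_3=2, p_3 = 2*23 + 12 = 58, q_3 = 2*2 + 1 = 5.
  i=4: a_4=1, p_4 = 1*58 + 23 = 81, q_4 = 1*5 + 2 = 7.
  i=5: a_5=3, p_5 = 3*81 + 58 = 301, q_5 = 3*7 + 5 = 26.
  i=6: a_6=1, p_6 = 1*301 + 81 = 382, q_6 = 1*26 + 7 = 33.
  i=7: a_7=10, p_7 = 10*382 + 301 = 4121, q_7 = 10*33 + 26 = 356.
  i=8: a_8=1, p_8 = 1*4121 + 382 = 4503, q_8 = 1*356 + 33 = 389.
  i=9: a_9=3, p_9 = 3*4503 + 4121 = 17630, q_9 = 3*389 + 356 = 1523.
  i=10: a_10=1, p_10 = 1*17630 + 4503 = 22133, q_10 = 1*1523 + 389 = 1912.
  i=11: a_11=2, p_11 = 2*22133 + 17630 = 61896, q_11 = 2*1912 + 1523 = 5347.
  i=12: a_12=1, p_12 = 1*61896 + 22133 = 84029, q_12 = 1*5347 + 1912 = 7259.
  i=13: a_13=1, p_13 = 1*84029 + 61896 = 145925, q_13 = 1*7259 + 5347 = 12606.
Check: 145925^2 - 134*12606^2 = 21294105625 - 21294105624 = 1, so (x, y) = (145925, 12606) solves the equation, and by the theorem it is the least positive solution.

(x, y) = (145925, 12606)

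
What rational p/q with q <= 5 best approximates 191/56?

Expand x = 191/56 as a continued fraction with the Euclidean algorithm:
  191 = 3*56 + 23, so a_0 = 3.
  56 = 2*23 + 10, so a_1 = 2.
  23 = 2*10 + 3, so a_2 = 2.
  10 = 3*3 + 1, so a_3 = 3.
  3 = 3*1 + 0, so a_4 = 3.
so x = [3; 2, 2, 3, 3].
Convergents (p_i = a_i*p_{i-1} + p_{i-2}, q_i = a_i*q_{i-1} + q_{i-2} with p_{-2}=0, p_{-1}=1, q_{-2}=1, q_{-1}=0), until the denominator exceeds 5:
  i=0: a_0=3, p_0 = 3*1 + 0 = 3, q_0 = 3*0 + 1 = 1.
  i=1: a_1=2, p_1 = 2*3 + 1 = 7, q_1 = 2*1 + 0 = 2.
  i=2: a_2=2, p_2 = 2*7 + 3 = 17, q_2 = 2*2 + 1 = 5.
  i=3: a_3=3, p_3 = 3*17 + 7 = 58, q_3 = 3*5 + 2 = 17.
q_3 = 17 > 5, so the last convergent with denominator <= 5 is p_2/q_2 = 17/5.
The closest fraction with denominator <= 5 is either p_2/q_2 or the intermediate fraction (k*p_2 + p_1)/(k*q_2 + q_1) with the largest k >= 1 whose denominator stays <= 5; these approach x as k grows, and every other convergent or intermediate fraction in range is farther away.
Largest k: floor((5 - q_1)/q_2) = floor((5 - 2)/5) = 0.
Since k = 0, no intermediate fraction beyond p_2/q_2 has denominator <= 5, so the convergent 17/5 is the closest (its error is |191*5 - 17*56|/(56*5) = 3/280).

17/5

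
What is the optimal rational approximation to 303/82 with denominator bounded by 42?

Expand x = 303/82 as a continued fraction with the Euclidean algorithm:
  303 = 3*82 + 57, so a_0 = 3.
  82 = 1*57 + 25, so a_1 = 1.
  57 = 2*25 + 7, so a_2 = 2.
  25 = 3*7 + 4, so a_3 = 3.
  7 = 1*4 + 3, so a_4 = 1.
  4 = 1*3 + 1, so a_5 = 1.
  3 = 3*1 + 0, so a_6 = 3.
so x = [3; 1, 2, 3, 1, 1, 3].
Convergents (p_i = a_i*p_{i-1} + p_{i-2}, q_i = a_i*q_{i-1} + q_{i-2} with p_{-2}=0, p_{-1}=1, q_{-2}=1, q_{-1}=0), until the denominator exceeds 42:
  i=0: a_0=3, p_0 = 3*1 + 0 = 3, q_0 = 3*0 + 1 = 1.
  i=1: a_1=1, p_1 = 1*3 + 1 = 4, q_1 = 1*1 + 0 = 1.
  i=2: a_2=2, p_2 = 2*4 + 3 = 11, q_2 = 2*1 + 1 = 3.
  i=3: a_3=3, p_3 = 3*11 + 4 = 37, q_3 = 3*3 + 1 = 10.
  i=4: a_4=1, p_4 = 1*37 + 11 = 48, q_4 = 1*10 + 3 = 13.
  i=5: a_5=1, p_5 = 1*48 + 37 = 85, q_5 = 1*13 + 10 = 23.
  i=6: a_6=3, p_6 = 3*85 + 48 = 303, q_6 = 3*23 + 13 = 82.
q_6 = 82 > 42, so the last convergent with denominator <= 42 is p_5/q_5 = 85/23.
The closest fraction with denominator <= 42 is either p_5/q_5 or the intermediate fraction (k*p_5 + p_4)/(k*q_5 + q_4) with the largest k >= 1 whose denominator stays <= 42; these approach x as k grows, and every other convergent or intermediate fraction in range is farther away.
Largest k: floor((42 - q_4)/q_5) = floor((42 - 13)/23) = 1.
That gives (1*85 + 48)/(1*23 + 13) = 133/36.
Compare the errors: |x - 85/23| = |303*23 - 85*82|/(82*23) = 1/1886, and |x - 133/36| = |303*36 - 133*82|/(82*36) = 2/2952.
Cross-multiplying, 1*2952 = 2952 < 3772 = 2*1886, so 1/1886 is smaller: the convergent 85/23 is closer to x than 133/36.

85/23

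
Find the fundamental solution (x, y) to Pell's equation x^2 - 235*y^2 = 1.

First expand sqrt(235) as a continued fraction. With x_i = (sqrt(235) + m_i)/d_i and (m_0, d_0) = (0, 1): a_0 = floor(sqrt(235)) = 15, since 15^2 = 225 <= 235 < 256 = 16^2.
Iterate m_{i+1} = d_i*a_i - m_i, d_{i+1} = (235 - m_{i+1}^2)/d_i, a_{i+1} = floor((a_0 + m_{i+1})/d_{i+1}):
  m_1 = 1*15 - 0 = 15, d_1 = (235 - 15^2)/1 = 10/1 = 10, a_1 = floor((15 + 15)/10) = 3.
  m_2 = 10*3 - 15 = 15, d_2 = (235 - 15^2)/10 = 10/10 = 1, a_2 = floor((15 + 15)/1) = 30.
  m_3 = 1*30 - 15 = 15, d_3 = (235 - 15^2)/1 = 10/1 = 10: (m_3, d_3) = (m_1, d_1) = (15, 10), so from here the quotients repeat a_1, a_2; the period length is 2.
So sqrt(235) = [15; (3, 30)] with period length k = 2.
k is even, so the fundamental solution of x^2 - 235y^2 = 1 is (p_{k-1}, q_{k-1}) = (p_1, q_1); compute convergents through index 1.
Convergents (p_i = a_i*p_{i-1} + p_{i-2}, q_i = a_i*q_{i-1} + q_{i-2} with p_{-2}=0, p_{-1}=1, q_{-2}=1, q_{-1}=0):
  i=0: a_0=15, p_0 = 15*1 + 0 = 15, q_0 = 15*0 + 1 = 1.
  i=1: a_1=3, p_1 = 3*15 + 1 = 46, q_1 = 3*1 + 0 = 3.
Check: 46^2 - 235*3^2 = 2116 - 2115 = 1, so (x, y) = (46, 3) solves the equation, and by the theorem it is the least positive solution.

(x, y) = (46, 3)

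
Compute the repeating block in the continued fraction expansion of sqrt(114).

[10; (1, 2, 10, 2, 1, 20)]

Write x_i = (sqrt(114) + m_i)/d_i with (m_0, d_0) = (0, 1). a_0 = floor(sqrt(114)) = 10, since 10^2 = 100 <= 114 < 121 = 11^2.
Iterate m_{i+1} = d_i*a_i - m_i, d_{i+1} = (114 - m_{i+1}^2)/d_i, a_{i+1} = floor((a_0 + m_{i+1})/d_{i+1}):
  m_1 = 1*10 - 0 = 10, d_1 = (114 - 10^2)/1 = 14/1 = 14, a_1 = floor((10 + 10)/14) = 1.
  m_2 = 14*1 - 10 = 4, d_2 = (114 - 4^2)/14 = 98/14 = 7, a_2 = floor((10 + 4)/7) = 2.
  m_3 = 7*2 - 4 = 10, d_3 = (114 - 10^2)/7 = 14/7 = 2, a_3 = floor((10 + 10)/2) = 10.
  m_4 = 2*10 - 10 = 10, d_4 = (114 - 10^2)/2 = 14/2 = 7, a_4 = floor((10 + 10)/7) = 2.
  m_5 = 7*2 - 10 = 4, d_5 = (114 - 4^2)/7 = 98/7 = 14, a_5 = floor((10 + 4)/14) = 1.
  m_6 = 14*1 - 4 = 10, d_6 = (114 - 10^2)/14 = 14/14 = 1, a_6 = floor((10 + 10)/1) = 20.
  m_7 = 1*20 - 10 = 10, d_7 = (114 - 10^2)/1 = 14/1 = 14: (m_7, d_7) = (m_1, d_1) = (10, 14), so from here the quotients repeat a_1, ..., a_6; the period length is 6.
Hence the expansion of sqrt(114) is a_0 = 10 followed by the repeating block 1, 2, 10, 2, 1, 20 (period 6).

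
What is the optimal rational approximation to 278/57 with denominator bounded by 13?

Expand x = 278/57 as a continued fraction with the Euclidean algorithm:
  278 = 4*57 + 50, so a_0 = 4.
  57 = 1*50 + 7, so a_1 = 1.
  50 = 7*7 + 1, so a_2 = 7.
  7 = 7*1 + 0, so a_3 = 7.
so x = [4; 1, 7, 7].
Convergents (p_i = a_i*p_{i-1} + p_{i-2}, q_i = a_i*q_{i-1} + q_{i-2} with p_{-2}=0, p_{-1}=1, q_{-2}=1, q_{-1}=0), until the denominator exceeds 13:
  i=0: a_0=4, p_0 = 4*1 + 0 = 4, q_0 = 4*0 + 1 = 1.
  i=1: a_1=1, p_1 = 1*4 + 1 = 5, q_1 = 1*1 + 0 = 1.
  i=2: a_2=7, p_2 = 7*5 + 4 = 39, q_2 = 7*1 + 1 = 8.
  i=3: a_3=7, p_3 = 7*39 + 5 = 278, q_3 = 7*8 + 1 = 57.
q_3 = 57 > 13, so the last convergent with denominator <= 13 is p_2/q_2 = 39/8.
The closest fraction with denominator <= 13 is either p_2/q_2 or the intermediate fraction (k*p_2 + p_1)/(k*q_2 + q_1) with the largest k >= 1 whose denominator stays <= 13; these approach x as k grows, and every other convergent or intermediate fraction in range is farther away.
Largest k: floor((13 - q_1)/q_2) = floor((13 - 1)/8) = 1.
That gives (1*39 + 5)/(1*8 + 1) = 44/9.
Compare the errors: |x - 39/8| = |278*8 - 39*57|/(57*8) = 1/456, and |x - 44/9| = |278*9 - 44*57|/(57*9) = 6/513.
Cross-multiplying, 1*513 = 513 < 2736 = 6*456, so 1/456 is smaller: the convergent 39/8 is closer to x than 44/9.

39/8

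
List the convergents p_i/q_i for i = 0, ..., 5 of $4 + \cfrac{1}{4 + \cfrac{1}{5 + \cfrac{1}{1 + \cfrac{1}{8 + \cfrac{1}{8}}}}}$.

4/1, 17/4, 89/21, 106/25, 937/221, 7602/1793

Using the convergent recurrence p_i = a_i*p_{i-1} + p_{i-2}, q_i = a_i*q_{i-1} + q_{i-2} with p_{-2}=0, p_{-1}=1, q_{-2}=1, q_{-1}=0:
  i=0: a_0=4, p_0 = 4*1 + 0 = 4, q_0 = 4*0 + 1 = 1.
  i=1: a_1=4, p_1 = 4*4 + 1 = 17, q_1 = 4*1 + 0 = 4.
  i=2: a_2=5, p_2 = 5*17 + 4 = 89, q_2 = 5*4 + 1 = 21.
  i=3: a_3=1, p_3 = 1*89 + 17 = 106, q_3 = 1*21 + 4 = 25.
  i=4: a_4=8, p_4 = 8*106 + 89 = 937, q_4 = 8*25 + 21 = 221.
  i=5: a_5=8, p_5 = 8*937 + 106 = 7602, q_5 = 8*221 + 25 = 1793.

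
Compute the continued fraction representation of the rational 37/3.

Run the Euclidean algorithm on 37 and 3; the successive quotients are the partial quotients a_0, a_1, ... (each step inverts the fractional part left over by the previous one):
  37 = 12*3 + 1, so a_0 = 12.
  3 = 3*1 + 0, so a_1 = 3.
The remainder reaches 0 after 2 divisions, so the expansion has 2 partial quotients, read off in order.

[12; 3]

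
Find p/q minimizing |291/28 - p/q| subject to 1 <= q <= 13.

Expand x = 291/28 as a continued fraction with the Euclidean algorithm:
  291 = 10*28 + 11, so a_0 = 10.
  28 = 2*11 + 6, so a_1 = 2.
  11 = 1*6 + 5, so a_2 = 1.
  6 = 1*5 + 1, so a_3 = 1.
  5 = 5*1 + 0, so a_4 = 5.
so x = [10; 2, 1, 1, 5].
Convergents (p_i = a_i*p_{i-1} + p_{i-2}, q_i = a_i*q_{i-1} + q_{i-2} with p_{-2}=0, p_{-1}=1, q_{-2}=1, q_{-1}=0), until the denominator exceeds 13:
  i=0: a_0=10, p_0 = 10*1 + 0 = 10, q_0 = 10*0 + 1 = 1.
  i=1: a_1=2, p_1 = 2*10 + 1 = 21, q_1 = 2*1 + 0 = 2.
  i=2: a_2=1, p_2 = 1*21 + 10 = 31, q_2 = 1*2 + 1 = 3.
  i=3: a_3=1, p_3 = 1*31 + 21 = 52, q_3 = 1*3 + 2 = 5.
  i=4: a_4=5, p_4 = 5*52 + 31 = 291, q_4 = 5*5 + 3 = 28.
q_4 = 28 > 13, so the last convergent with denominator <= 13 is p_3/q_3 = 52/5.
The closest fraction with denominator <= 13 is either p_3/q_3 or the intermediate fraction (k*p_3 + p_2)/(k*q_3 + q_2) with the largest k >= 1 whose denominator stays <= 13; these approach x as k grows, and every other convergent or intermediate fraction in range is farther away.
Largest k: floor((13 - q_2)/q_3) = floor((13 - 3)/5) = 2.
That gives (2*52 + 31)/(2*5 + 3) = 135/13.
Compare the errors: |x - 52/5| = |291*5 - 52*28|/(28*5) = 1/140, and |x - 135/13| = |291*13 - 135*28|/(28*13) = 3/364.
Cross-multiplying, 1*364 = 364 < 420 = 3*140, so 1/140 is smaller: the convergent 52/5 is closer to x than 135/13.

52/5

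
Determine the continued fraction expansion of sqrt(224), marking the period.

[14; (1, 28)]

Write x_i = (sqrt(224) + m_i)/d_i with (m_0, d_0) = (0, 1). a_0 = floor(sqrt(224)) = 14, since 14^2 = 196 <= 224 < 225 = 15^2.
Iterate m_{i+1} = d_i*a_i - m_i, d_{i+1} = (224 - m_{i+1}^2)/d_i, a_{i+1} = floor((a_0 + m_{i+1})/d_{i+1}):
  m_1 = 1*14 - 0 = 14, d_1 = (224 - 14^2)/1 = 28/1 = 28, a_1 = floor((14 + 14)/28) = 1.
  m_2 = 28*1 - 14 = 14, d_2 = (224 - 14^2)/28 = 28/28 = 1, a_2 = floor((14 + 14)/1) = 28.
  m_3 = 1*28 - 14 = 14, d_3 = (224 - 14^2)/1 = 28/1 = 28: (m_3, d_3) = (m_1, d_1) = (14, 28), so from here the quotients repeat a_1, a_2; the period length is 2.
Hence the expansion of sqrt(224) is a_0 = 14 followed by the repeating block 1, 28 (period 2).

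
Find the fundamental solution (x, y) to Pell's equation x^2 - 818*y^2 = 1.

(x, y) = (40899, 1430)

First expand sqrt(818) as a continued fraction. With x_i = (sqrt(818) + m_i)/d_i and (m_0, d_0) = (0, 1): a_0 = floor(sqrt(818)) = 28, since 28^2 = 784 <= 818 < 841 = 29^2.
Iterate m_{i+1} = d_i*a_i - m_i, d_{i+1} = (818 - m_{i+1}^2)/d_i, a_{i+1} = floor((a_0 + m_{i+1})/d_{i+1}):
  m_1 = 1*28 - 0 = 28, d_1 = (818 - 28^2)/1 = 34/1 = 34, a_1 = floor((28 + 28)/34) = 1.
  m_2 = 34*1 - 28 = 6, d_2 = (818 - 6^2)/34 = 782/34 = 23, a_2 = floor((28 + 6)/23) = 1.
  m_3 = 23*1 - 6 = 17, d_3 = (818 - 17^2)/23 = 529/23 = 23, a_3 = floor((28 + 17)/23) = 1.
  m_4 = 23*1 - 17 = 6, d_4 = (818 - 6^2)/23 = 782/23 = 34, a_4 = floor((28 + 6)/34) = 1.
  m_5 = 34*1 - 6 = 28, d_5 = (818 - 28^2)/34 = 34/34 = 1, a_5 = floor((28 + 28)/1) = 56.
  m_6 = 1*56 - 28 = 28, d_6 = (818 - 28^2)/1 = 34/1 = 34: (m_6, d_6) = (m_1, d_1) = (28, 34), so from here the quotients repeat a_1, ..., a_5; the period length is 5.
So sqrt(818) = [28; (1, 1, 1, 1, 56)] with period length k = 5.
k is odd, so (p_{k-1}, q_{k-1}) only solves x^2 - 818y^2 = -1 and the fundamental solution of x^2 - 818y^2 = 1 is (p_{2k-1}, q_{2k-1}) = (p_9, q_9); compute convergents through index 9, running through the period twice.
Convergents (p_i = a_i*p_{i-1} + p_{i-2}, q_i = a_i*q_{i-1} + q_{i-2} with p_{-2}=0, p_{-1}=1, q_{-2}=1, q_{-1}=0):
  i=0: a_0=28, p_0 = 28*1 + 0 = 28, q_0 = 28*0 + 1 = 1.
  i=1: a_1=1, p_1 = 1*28 + 1 = 29, q_1 = 1*1 + 0 = 1.
  i=2: a_2=1, p_2 = 1*29 + 28 = 57, q_2 = 1*1 + 1 = 2.
  i=3: a_3=1, p_3 = 1*57 + 29 = 86, q_3 = 1*2 + 1 = 3.
  i=4: a_4=1, p_4 = 1*86 + 57 = 143, q_4 = 1*3 + 2 = 5.
  i=5: a_5=56, p_5 = 56*143 + 86 = 8094, q_5 = 56*5 + 3 = 283.
  i=6: a_6=1, p_6 = 1*8094 + 143 = 8237, q_6 = 1*283 + 5 = 288.
  i=7: a_7=1, p_7 = 1*8237 + 8094 = 16331, q_7 = 1*288 + 283 = 571.
  i=8: a_8=1, p_8 = 1*16331 + 8237 = 24568, q_8 = 1*571 + 288 = 859.
  i=9: a_9=1, p_9 = 1*24568 + 16331 = 40899, q_9 = 1*859 + 571 = 1430.
Indeed p_4^2 - 818*q_4^2 = 20449 - 20450 = -1, not +1.
Check: 40899^2 - 818*1430^2 = 1672728201 - 1672728200 = 1, so (x, y) = (40899, 1430) solves the equation, and by the theorem it is the least positive solution.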